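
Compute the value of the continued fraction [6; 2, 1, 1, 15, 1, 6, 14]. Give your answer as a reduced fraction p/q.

Start with 14.
6 + 1/(14/1) = 6 + 1/14 = 85/14
1 + 1/(85/14) = 1 + 14/85 = 99/85
15 + 1/(99/85) = 15 + 85/99 = 1570/99
1 + 1/(1570/99) = 1 + 99/1570 = 1669/1570
1 + 1/(1669/1570) = 1 + 1570/1669 = 3239/1669
2 + 1/(3239/1669) = 2 + 1669/3239 = 8147/3239
6 + 1/(8147/3239) = 6 + 3239/8147 = 52121/8147

52121/8147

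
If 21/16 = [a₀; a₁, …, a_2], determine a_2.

21 ÷ 16 → quotient 1, remainder 5
16 ÷ 5 → quotient 3, remainder 1
5 ÷ 1 → quotient 5, remainder 0

5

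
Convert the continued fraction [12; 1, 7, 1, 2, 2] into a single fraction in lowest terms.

Start with 2.
2 + 1/(2/1) = 2 + 1/2 = 5/2
1 + 1/(5/2) = 1 + 2/5 = 7/5
7 + 1/(7/5) = 7 + 5/7 = 54/7
1 + 1/(54/7) = 1 + 7/54 = 61/54
12 + 1/(61/54) = 12 + 54/61 = 786/61

786/61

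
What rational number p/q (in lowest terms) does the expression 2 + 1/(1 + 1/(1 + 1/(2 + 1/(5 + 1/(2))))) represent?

Compute successive convergents:
a_0 = 2: 2/1
a_1 = 1: 3/1
a_2 = 1: 5/2
a_3 = 2: 13/5
a_4 = 5: 70/27
a_5 = 2: 153/59

153/59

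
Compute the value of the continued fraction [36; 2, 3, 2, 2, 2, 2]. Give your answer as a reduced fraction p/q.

Collapse the nested fraction from the inside out:
Start with 2.
2 + 1/(2/1) = 2 + 1/2 = 5/2
2 + 1/(5/2) = 2 + 2/5 = 12/5
2 + 1/(12/5) = 2 + 5/12 = 29/12
3 + 1/(29/12) = 3 + 12/29 = 99/29
2 + 1/(99/29) = 2 + 29/99 = 227/99
36 + 1/(227/99) = 36 + 99/227 = 8271/227

8271/227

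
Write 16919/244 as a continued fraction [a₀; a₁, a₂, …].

Repeatedly divide and take the remainder:
⌊16919/244⌋ = 69, remainder 83
⌊244/83⌋ = 2, remainder 78
⌊83/78⌋ = 1, remainder 5
⌊78/5⌋ = 15, remainder 3
⌊5/3⌋ = 1, remainder 2
⌊3/2⌋ = 1, remainder 1
⌊2/1⌋ = 2, remainder 0

[69; 2, 1, 15, 1, 1, 2]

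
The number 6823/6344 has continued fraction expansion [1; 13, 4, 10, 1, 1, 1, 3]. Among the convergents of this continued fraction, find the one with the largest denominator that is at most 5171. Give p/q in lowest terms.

List convergents until the denominator exceeds the bound:
a_0 = 1: 1/1  (≤ bound)
a_1 = 13: 14/13  (≤ bound)
a_2 = 4: 57/53  (≤ bound)
a_3 = 10: 584/543  (≤ bound)
a_4 = 1: 641/596  (≤ bound)
a_5 = 1: 1225/1139  (≤ bound)
a_6 = 1: 1866/1735  (≤ bound)
a_7 = 3: 6823/6344  (> 5171, stop)

1866/1735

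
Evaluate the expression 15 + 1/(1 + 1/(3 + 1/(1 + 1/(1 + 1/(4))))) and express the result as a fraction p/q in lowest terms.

647/41

Collapse the nested fraction from the inside out:
Start with 4.
1 + 1/(4/1) = 1 + 1/4 = 5/4
1 + 1/(5/4) = 1 + 4/5 = 9/5
3 + 1/(9/5) = 3 + 5/9 = 32/9
1 + 1/(32/9) = 1 + 9/32 = 41/32
15 + 1/(41/32) = 15 + 32/41 = 647/41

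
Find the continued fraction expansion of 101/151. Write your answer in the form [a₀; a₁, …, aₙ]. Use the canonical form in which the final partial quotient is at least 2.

[0; 1, 2, 50]

⌊101/151⌋ = 0, remainder 101
⌊151/101⌋ = 1, remainder 50
⌊101/50⌋ = 2, remainder 1
⌊50/1⌋ = 50, remainder 0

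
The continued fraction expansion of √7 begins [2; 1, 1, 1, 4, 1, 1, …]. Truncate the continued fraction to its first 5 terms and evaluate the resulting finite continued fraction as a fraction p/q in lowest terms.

37/14

Start with 4.
1 + 1/(4/1) = 1 + 1/4 = 5/4
1 + 1/(5/4) = 1 + 4/5 = 9/5
1 + 1/(9/5) = 1 + 5/9 = 14/9
2 + 1/(14/9) = 2 + 9/14 = 37/14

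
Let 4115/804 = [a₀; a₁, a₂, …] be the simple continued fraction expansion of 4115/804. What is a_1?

8

Apply division with remainder until the remainder is 0:
4115 ÷ 804 → quotient 5, remainder 95
804 ÷ 95 → quotient 8, remainder 44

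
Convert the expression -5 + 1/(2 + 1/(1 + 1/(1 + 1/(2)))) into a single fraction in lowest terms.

Collapse the nested fraction from the inside out:
Start with 2.
1 + 1/(2/1) = 1 + 1/2 = 3/2
1 + 1/(3/2) = 1 + 2/3 = 5/3
2 + 1/(5/3) = 2 + 3/5 = 13/5
-5 + 1/(13/5) = -5 + 5/13 = -60/13

-60/13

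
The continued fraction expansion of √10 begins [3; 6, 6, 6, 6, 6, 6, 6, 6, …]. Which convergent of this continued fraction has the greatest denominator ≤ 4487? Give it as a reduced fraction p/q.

4443/1405

List convergents until the denominator exceeds the bound:
a_0 = 3: 3/1  (≤ bound)
a_1 = 6: 19/6  (≤ bound)
a_2 = 6: 117/37  (≤ bound)
a_3 = 6: 721/228  (≤ bound)
a_4 = 6: 4443/1405  (≤ bound)
a_5 = 6: 27379/8658  (> 4487, stop)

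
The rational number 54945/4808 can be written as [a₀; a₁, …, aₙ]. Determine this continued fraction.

[11; 2, 2, 1, 26, 1, 3, 6]

Run the Euclidean algorithm, recording each quotient:
54945 ÷ 4808 → quotient 11, remainder 2057
4808 ÷ 2057 → quotient 2, remainder 694
2057 ÷ 694 → quotient 2, remainder 669
694 ÷ 669 → quotient 1, remainder 25
669 ÷ 25 → quotient 26, remainder 19
25 ÷ 19 → quotient 1, remainder 6
19 ÷ 6 → quotient 3, remainder 1
6 ÷ 1 → quotient 6, remainder 0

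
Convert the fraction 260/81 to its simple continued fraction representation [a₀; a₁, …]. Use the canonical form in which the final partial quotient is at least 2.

Apply division with remainder until the remainder is 0:
260 ÷ 81 → quotient 3, remainder 17
81 ÷ 17 → quotient 4, remainder 13
17 ÷ 13 → quotient 1, remainder 4
13 ÷ 4 → quotient 3, remainder 1
4 ÷ 1 → quotient 4, remainder 0

[3; 4, 1, 3, 4]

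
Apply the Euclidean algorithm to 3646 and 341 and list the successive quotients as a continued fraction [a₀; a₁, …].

Run the Euclidean algorithm, recording each quotient:
⌊3646/341⌋ = 10, remainder 236
⌊341/236⌋ = 1, remainder 105
⌊236/105⌋ = 2, remainder 26
⌊105/26⌋ = 4, remainder 1
⌊26/1⌋ = 26, remainder 0

[10; 1, 2, 4, 26]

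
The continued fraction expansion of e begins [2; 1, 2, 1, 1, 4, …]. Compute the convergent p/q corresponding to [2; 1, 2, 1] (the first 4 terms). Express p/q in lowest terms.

11/4

a_0 = 2: 2/1
a_1 = 1: 3/1
a_2 = 2: 8/3
a_3 = 1: 11/4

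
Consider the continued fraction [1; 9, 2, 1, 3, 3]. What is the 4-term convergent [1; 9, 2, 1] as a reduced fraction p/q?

31/28

a_0 = 1: 1/1
a_1 = 9: 10/9
a_2 = 2: 21/19
a_3 = 1: 31/28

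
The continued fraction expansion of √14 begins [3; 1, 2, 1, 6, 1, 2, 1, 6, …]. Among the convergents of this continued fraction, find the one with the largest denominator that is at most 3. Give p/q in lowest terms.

List convergents until the denominator exceeds the bound:
a_0 = 3: 3/1  (≤ bound)
a_1 = 1: 4/1  (≤ bound)
a_2 = 2: 11/3  (≤ bound)
a_3 = 1: 15/4  (> 3, stop)

11/3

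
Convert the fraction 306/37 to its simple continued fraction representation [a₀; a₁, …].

306 ÷ 37 → quotient 8, remainder 10
37 ÷ 10 → quotient 3, remainder 7
10 ÷ 7 → quotient 1, remainder 3
7 ÷ 3 → quotient 2, remainder 1
3 ÷ 1 → quotient 3, remainder 0

[8; 3, 1, 2, 3]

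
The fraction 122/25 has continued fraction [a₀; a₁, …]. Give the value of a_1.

1

Apply division with remainder until the remainder is 0:
122 ÷ 25 → quotient 4, remainder 22
25 ÷ 22 → quotient 1, remainder 3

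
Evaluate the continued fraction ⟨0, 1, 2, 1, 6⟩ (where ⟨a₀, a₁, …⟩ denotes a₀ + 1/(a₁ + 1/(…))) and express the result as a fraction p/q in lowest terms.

20/27

Start with 6.
1 + 1/(6/1) = 1 + 1/6 = 7/6
2 + 1/(7/6) = 2 + 6/7 = 20/7
1 + 1/(20/7) = 1 + 7/20 = 27/20
0 + 1/(27/20) = 0 + 20/27 = 20/27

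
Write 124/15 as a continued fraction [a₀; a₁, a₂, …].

124 ÷ 15 → quotient 8, remainder 4
15 ÷ 4 → quotient 3, remainder 3
4 ÷ 3 → quotient 1, remainder 1
3 ÷ 1 → quotient 3, remainder 0

[8; 3, 1, 3]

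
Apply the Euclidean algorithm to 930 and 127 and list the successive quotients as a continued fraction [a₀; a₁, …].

[7; 3, 10, 4]

Run the Euclidean algorithm, recording each quotient:
⌊930/127⌋ = 7, remainder 41
⌊127/41⌋ = 3, remainder 4
⌊41/4⌋ = 10, remainder 1
⌊4/1⌋ = 4, remainder 0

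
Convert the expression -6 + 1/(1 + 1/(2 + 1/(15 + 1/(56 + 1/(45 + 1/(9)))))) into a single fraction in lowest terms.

Start with 9.
45 + 1/(9/1) = 45 + 1/9 = 406/9
56 + 1/(406/9) = 56 + 9/406 = 22745/406
15 + 1/(22745/406) = 15 + 406/22745 = 341581/22745
2 + 1/(341581/22745) = 2 + 22745/341581 = 705907/341581
1 + 1/(705907/341581) = 1 + 341581/705907 = 1047488/705907
-6 + 1/(1047488/705907) = -6 + 705907/1047488 = -5579021/1047488

-5579021/1047488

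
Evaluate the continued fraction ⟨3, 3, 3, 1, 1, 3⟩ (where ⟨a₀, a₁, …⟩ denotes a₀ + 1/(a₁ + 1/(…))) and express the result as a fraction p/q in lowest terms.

271/82

Use the convergent recurrence hₖ = aₖ·hₖ₋₁ + hₖ₋₂ (and likewise for the denominators kₖ):
a_0 = 3: 3/1
a_1 = 3: 10/3
a_2 = 3: 33/10
a_3 = 1: 43/13
a_4 = 1: 76/23
a_5 = 3: 271/82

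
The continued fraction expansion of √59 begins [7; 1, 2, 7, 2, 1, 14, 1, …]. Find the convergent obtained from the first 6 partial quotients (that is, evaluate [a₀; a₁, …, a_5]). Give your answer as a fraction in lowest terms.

530/69

a_0 = 7: 7/1
a_1 = 1: 8/1
a_2 = 2: 23/3
a_3 = 7: 169/22
a_4 = 2: 361/47
a_5 = 1: 530/69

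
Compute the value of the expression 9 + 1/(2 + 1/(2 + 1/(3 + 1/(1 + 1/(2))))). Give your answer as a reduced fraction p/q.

574/61

Compute successive convergents:
a_0 = 9: 9/1
a_1 = 2: 19/2
a_2 = 2: 47/5
a_3 = 3: 160/17
a_4 = 1: 207/22
a_5 = 2: 574/61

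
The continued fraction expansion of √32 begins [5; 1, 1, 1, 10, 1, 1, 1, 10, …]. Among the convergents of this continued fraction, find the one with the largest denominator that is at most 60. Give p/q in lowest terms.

198/35

List convergents until the denominator exceeds the bound:
a_0 = 5: 5/1  (≤ bound)
a_1 = 1: 6/1  (≤ bound)
a_2 = 1: 11/2  (≤ bound)
a_3 = 1: 17/3  (≤ bound)
a_4 = 10: 181/32  (≤ bound)
a_5 = 1: 198/35  (≤ bound)
a_6 = 1: 379/67  (> 60, stop)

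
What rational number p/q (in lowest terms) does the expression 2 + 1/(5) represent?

Start with 5.
2 + 1/(5/1) = 2 + 1/5 = 11/5

11/5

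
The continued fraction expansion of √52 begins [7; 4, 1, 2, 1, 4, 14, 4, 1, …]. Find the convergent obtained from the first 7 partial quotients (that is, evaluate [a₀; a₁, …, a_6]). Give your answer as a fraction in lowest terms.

9223/1279

a_0 = 7: 7/1
a_1 = 4: 29/4
a_2 = 1: 36/5
a_3 = 2: 101/14
a_4 = 1: 137/19
a_5 = 4: 649/90
a_6 = 14: 9223/1279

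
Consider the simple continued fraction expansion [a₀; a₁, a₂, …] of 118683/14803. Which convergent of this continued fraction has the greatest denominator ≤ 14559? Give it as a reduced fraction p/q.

a_0 = 8: 8/1  (≤ bound)
a_1 = 57: 457/57  (≤ bound)
a_2 = 6: 2750/343  (≤ bound)
a_3 = 2: 5957/743  (≤ bound)
a_4 = 9: 56363/7030  (≤ bound)
a_5 = 2: 118683/14803  (> 14559, stop)

56363/7030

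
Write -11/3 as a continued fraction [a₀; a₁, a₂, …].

-11 = -4·3 + 1, so a_0 = -4
3 = 3·1 + 0, so a_1 = 3

[-4; 3]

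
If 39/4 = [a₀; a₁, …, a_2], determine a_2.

Apply division with remainder until the remainder is 0:
⌊39/4⌋ = 9, remainder 3
⌊4/3⌋ = 1, remainder 1
⌊3/1⌋ = 3, remainder 0

3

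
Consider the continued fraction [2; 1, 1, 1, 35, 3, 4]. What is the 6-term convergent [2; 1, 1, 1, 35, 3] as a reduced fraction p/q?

Start with 3.
35 + 1/(3/1) = 35 + 1/3 = 106/3
1 + 1/(106/3) = 1 + 3/106 = 109/106
1 + 1/(109/106) = 1 + 106/109 = 215/109
1 + 1/(215/109) = 1 + 109/215 = 324/215
2 + 1/(324/215) = 2 + 215/324 = 863/324

863/324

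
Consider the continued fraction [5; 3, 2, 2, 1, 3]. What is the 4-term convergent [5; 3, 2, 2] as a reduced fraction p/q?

a_0 = 5: 5/1
a_1 = 3: 16/3
a_2 = 2: 37/7
a_3 = 2: 90/17

90/17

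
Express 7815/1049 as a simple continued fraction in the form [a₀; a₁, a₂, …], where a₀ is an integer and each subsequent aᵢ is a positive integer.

[7; 2, 4, 2, 52]

Repeatedly divide and take the remainder:
⌊7815/1049⌋ = 7, remainder 472
⌊1049/472⌋ = 2, remainder 105
⌊472/105⌋ = 4, remainder 52
⌊105/52⌋ = 2, remainder 1
⌊52/1⌋ = 52, remainder 0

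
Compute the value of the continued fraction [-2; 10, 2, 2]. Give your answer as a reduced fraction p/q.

-99/52

Starting at the tail and folding back:
Start with 2.
2 + 1/(2/1) = 2 + 1/2 = 5/2
10 + 1/(5/2) = 10 + 2/5 = 52/5
-2 + 1/(52/5) = -2 + 5/52 = -99/52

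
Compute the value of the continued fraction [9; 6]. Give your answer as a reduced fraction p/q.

Start with 6.
9 + 1/(6/1) = 9 + 1/6 = 55/6

55/6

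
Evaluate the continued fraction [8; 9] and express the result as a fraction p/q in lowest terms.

73/9

Start with 9.
8 + 1/(9/1) = 8 + 1/9 = 73/9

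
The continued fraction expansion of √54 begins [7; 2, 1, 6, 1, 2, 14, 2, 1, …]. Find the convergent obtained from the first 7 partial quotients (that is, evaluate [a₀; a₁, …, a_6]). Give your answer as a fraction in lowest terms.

6959/947

Start with 14.
2 + 1/(14/1) = 2 + 1/14 = 29/14
1 + 1/(29/14) = 1 + 14/29 = 43/29
6 + 1/(43/29) = 6 + 29/43 = 287/43
1 + 1/(287/43) = 1 + 43/287 = 330/287
2 + 1/(330/287) = 2 + 287/330 = 947/330
7 + 1/(947/330) = 7 + 330/947 = 6959/947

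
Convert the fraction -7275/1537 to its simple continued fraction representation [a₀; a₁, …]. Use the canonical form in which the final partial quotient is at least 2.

-7275 ÷ 1537 → quotient -5, remainder 410
1537 ÷ 410 → quotient 3, remainder 307
410 ÷ 307 → quotient 1, remainder 103
307 ÷ 103 → quotient 2, remainder 101
103 ÷ 101 → quotient 1, remainder 2
101 ÷ 2 → quotient 50, remainder 1
2 ÷ 1 → quotient 2, remainder 0

[-5; 3, 1, 2, 1, 50, 2]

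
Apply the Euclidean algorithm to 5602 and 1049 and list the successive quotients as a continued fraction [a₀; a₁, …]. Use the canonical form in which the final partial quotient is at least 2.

5602 = 5·1049 + 357, so a_0 = 5
1049 = 2·357 + 335, so a_1 = 2
357 = 1·335 + 22, so a_2 = 1
335 = 15·22 + 5, so a_3 = 15
22 = 4·5 + 2, so a_4 = 4
5 = 2·2 + 1, so a_5 = 2
2 = 2·1 + 0, so a_6 = 2

[5; 2, 1, 15, 4, 2, 2]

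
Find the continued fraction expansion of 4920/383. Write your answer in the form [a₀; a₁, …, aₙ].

Repeatedly divide and take the remainder:
4920 ÷ 383 → quotient 12, remainder 324
383 ÷ 324 → quotient 1, remainder 59
324 ÷ 59 → quotient 5, remainder 29
59 ÷ 29 → quotient 2, remainder 1
29 ÷ 1 → quotient 29, remainder 0

[12; 1, 5, 2, 29]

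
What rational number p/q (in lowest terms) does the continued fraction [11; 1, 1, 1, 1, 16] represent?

963/83

Use the convergent recurrence hₖ = aₖ·hₖ₋₁ + hₖ₋₂ (and likewise for the denominators kₖ):
a_0 = 11: 11/1
a_1 = 1: 12/1
a_2 = 1: 23/2
a_3 = 1: 35/3
a_4 = 1: 58/5
a_5 = 16: 963/83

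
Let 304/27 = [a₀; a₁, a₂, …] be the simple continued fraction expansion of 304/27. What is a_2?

1

Repeatedly divide and take the remainder:
304 = 11·27 + 7, so a_0 = 11
27 = 3·7 + 6, so a_1 = 3
7 = 1·6 + 1, so a_2 = 1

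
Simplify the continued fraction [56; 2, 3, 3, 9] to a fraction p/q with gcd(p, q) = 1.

12077/214

a_0 = 56: 56/1
a_1 = 2: 113/2
a_2 = 3: 395/7
a_3 = 3: 1298/23
a_4 = 9: 12077/214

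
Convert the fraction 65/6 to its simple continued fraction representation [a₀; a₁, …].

⌊65/6⌋ = 10, remainder 5
⌊6/5⌋ = 1, remainder 1
⌊5/1⌋ = 5, remainder 0

[10; 1, 5]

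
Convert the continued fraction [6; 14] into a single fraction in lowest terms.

Compute successive convergents:
a_0 = 6: 6/1
a_1 = 14: 85/14

85/14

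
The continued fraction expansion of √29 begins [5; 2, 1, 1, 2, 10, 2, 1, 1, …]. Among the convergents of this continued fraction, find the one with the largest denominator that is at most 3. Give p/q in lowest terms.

16/3

a_0 = 5: 5/1  (≤ bound)
a_1 = 2: 11/2  (≤ bound)
a_2 = 1: 16/3  (≤ bound)
a_3 = 1: 27/5  (> 3, stop)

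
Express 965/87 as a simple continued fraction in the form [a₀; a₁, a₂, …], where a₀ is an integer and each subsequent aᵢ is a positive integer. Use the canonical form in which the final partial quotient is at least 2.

Apply division with remainder until the remainder is 0:
965 ÷ 87 → quotient 11, remainder 8
87 ÷ 8 → quotient 10, remainder 7
8 ÷ 7 → quotient 1, remainder 1
7 ÷ 1 → quotient 7, remainder 0

[11; 10, 1, 7]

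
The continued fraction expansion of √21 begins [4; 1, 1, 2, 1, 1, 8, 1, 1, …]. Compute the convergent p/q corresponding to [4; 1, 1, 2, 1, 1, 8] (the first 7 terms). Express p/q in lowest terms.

472/103

a_0 = 4: 4/1
a_1 = 1: 5/1
a_2 = 1: 9/2
a_3 = 2: 23/5
a_4 = 1: 32/7
a_5 = 1: 55/12
a_6 = 8: 472/103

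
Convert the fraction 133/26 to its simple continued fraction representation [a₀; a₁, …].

[5; 8, 1, 2]

⌊133/26⌋ = 5, remainder 3
⌊26/3⌋ = 8, remainder 2
⌊3/2⌋ = 1, remainder 1
⌊2/1⌋ = 2, remainder 0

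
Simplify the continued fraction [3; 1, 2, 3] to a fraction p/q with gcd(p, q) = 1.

37/10

Start with 3.
2 + 1/(3/1) = 2 + 1/3 = 7/3
1 + 1/(7/3) = 1 + 3/7 = 10/7
3 + 1/(10/7) = 3 + 7/10 = 37/10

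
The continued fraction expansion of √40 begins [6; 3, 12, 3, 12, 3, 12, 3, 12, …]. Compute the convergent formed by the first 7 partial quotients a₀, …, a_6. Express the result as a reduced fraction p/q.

337434/53353

Collapse the nested fraction from the inside out:
Start with 12.
3 + 1/(12/1) = 3 + 1/12 = 37/12
12 + 1/(37/12) = 12 + 12/37 = 456/37
3 + 1/(456/37) = 3 + 37/456 = 1405/456
12 + 1/(1405/456) = 12 + 456/1405 = 17316/1405
3 + 1/(17316/1405) = 3 + 1405/17316 = 53353/17316
6 + 1/(53353/17316) = 6 + 17316/53353 = 337434/53353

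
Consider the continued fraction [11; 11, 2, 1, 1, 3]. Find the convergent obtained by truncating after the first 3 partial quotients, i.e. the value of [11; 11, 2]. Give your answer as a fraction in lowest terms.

Start with 2.
11 + 1/(2/1) = 11 + 1/2 = 23/2
11 + 1/(23/2) = 11 + 2/23 = 255/23

255/23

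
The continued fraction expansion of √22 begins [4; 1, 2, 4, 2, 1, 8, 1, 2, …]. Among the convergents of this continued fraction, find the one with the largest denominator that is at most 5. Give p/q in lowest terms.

14/3

a_0 = 4: 4/1  (≤ bound)
a_1 = 1: 5/1  (≤ bound)
a_2 = 2: 14/3  (≤ bound)
a_3 = 4: 61/13  (> 5, stop)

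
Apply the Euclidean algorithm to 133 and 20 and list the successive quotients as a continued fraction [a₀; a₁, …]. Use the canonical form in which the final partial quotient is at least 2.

Run the Euclidean algorithm, recording each quotient:
⌊133/20⌋ = 6, remainder 13
⌊20/13⌋ = 1, remainder 7
⌊13/7⌋ = 1, remainder 6
⌊7/6⌋ = 1, remainder 1
⌊6/1⌋ = 6, remainder 0

[6; 1, 1, 1, 6]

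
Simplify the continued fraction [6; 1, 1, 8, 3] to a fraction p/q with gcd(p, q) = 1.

346/53

Starting at the tail and folding back:
Start with 3.
8 + 1/(3/1) = 8 + 1/3 = 25/3
1 + 1/(25/3) = 1 + 3/25 = 28/25
1 + 1/(28/25) = 1 + 25/28 = 53/28
6 + 1/(53/28) = 6 + 28/53 = 346/53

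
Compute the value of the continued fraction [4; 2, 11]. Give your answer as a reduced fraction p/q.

103/23

Start with 11.
2 + 1/(11/1) = 2 + 1/11 = 23/11
4 + 1/(23/11) = 4 + 11/23 = 103/23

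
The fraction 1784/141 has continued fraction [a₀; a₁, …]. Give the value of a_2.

1

1784 = 12·141 + 92, so a_0 = 12
141 = 1·92 + 49, so a_1 = 1
92 = 1·49 + 43, so a_2 = 1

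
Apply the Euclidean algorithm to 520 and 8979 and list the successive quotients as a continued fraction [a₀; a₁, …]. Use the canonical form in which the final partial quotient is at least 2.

520 = 0·8979 + 520, so a_0 = 0
8979 = 17·520 + 139, so a_1 = 17
520 = 3·139 + 103, so a_2 = 3
139 = 1·103 + 36, so a_3 = 1
103 = 2·36 + 31, so a_4 = 2
36 = 1·31 + 5, so a_5 = 1
31 = 6·5 + 1, so a_6 = 6
5 = 5·1 + 0, so a_7 = 5

[0; 17, 3, 1, 2, 1, 6, 5]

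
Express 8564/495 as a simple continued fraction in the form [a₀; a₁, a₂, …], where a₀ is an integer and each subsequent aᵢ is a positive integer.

⌊8564/495⌋ = 17, remainder 149
⌊495/149⌋ = 3, remainder 48
⌊149/48⌋ = 3, remainder 5
⌊48/5⌋ = 9, remainder 3
⌊5/3⌋ = 1, remainder 2
⌊3/2⌋ = 1, remainder 1
⌊2/1⌋ = 2, remainder 0

[17; 3, 3, 9, 1, 1, 2]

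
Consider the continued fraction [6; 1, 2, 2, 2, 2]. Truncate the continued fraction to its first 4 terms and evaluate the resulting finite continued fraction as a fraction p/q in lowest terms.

Compute successive convergents:
a_0 = 6: 6/1
a_1 = 1: 7/1
a_2 = 2: 20/3
a_3 = 2: 47/7

47/7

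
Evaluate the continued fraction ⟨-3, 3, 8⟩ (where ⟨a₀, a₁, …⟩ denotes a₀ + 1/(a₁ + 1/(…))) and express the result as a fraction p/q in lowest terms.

Build up convergents one term at a time:
a_0 = -3: -3/1
a_1 = 3: -8/3
a_2 = 8: -67/25

-67/25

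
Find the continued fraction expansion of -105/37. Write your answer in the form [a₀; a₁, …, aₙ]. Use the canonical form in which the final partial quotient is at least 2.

Repeatedly divide and take the remainder:
⌊-105/37⌋ = -3, remainder 6
⌊37/6⌋ = 6, remainder 1
⌊6/1⌋ = 6, remainder 0

[-3; 6, 6]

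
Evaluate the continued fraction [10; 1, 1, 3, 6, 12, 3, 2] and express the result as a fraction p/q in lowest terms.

a_0 = 10: 10/1
a_1 = 1: 11/1
a_2 = 1: 21/2
a_3 = 3: 74/7
a_4 = 6: 465/44
a_5 = 12: 5654/535
a_6 = 3: 17427/1649
a_7 = 2: 40508/3833

40508/3833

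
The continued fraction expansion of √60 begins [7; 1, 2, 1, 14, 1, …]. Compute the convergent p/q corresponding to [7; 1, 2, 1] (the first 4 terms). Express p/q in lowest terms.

Use the convergent recurrence hₖ = aₖ·hₖ₋₁ + hₖ₋₂ (and likewise for the denominators kₖ):
a_0 = 7: 7/1
a_1 = 1: 8/1
a_2 = 2: 23/3
a_3 = 1: 31/4

31/4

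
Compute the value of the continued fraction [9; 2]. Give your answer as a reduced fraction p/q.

Use the convergent recurrence hₖ = aₖ·hₖ₋₁ + hₖ₋₂ (and likewise for the denominators kₖ):
a_0 = 9: 9/1
a_1 = 2: 19/2

19/2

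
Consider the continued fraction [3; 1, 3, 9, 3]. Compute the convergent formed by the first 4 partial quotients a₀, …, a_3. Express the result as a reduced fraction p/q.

Start with 9.
3 + 1/(9/1) = 3 + 1/9 = 28/9
1 + 1/(28/9) = 1 + 9/28 = 37/28
3 + 1/(37/28) = 3 + 28/37 = 139/37

139/37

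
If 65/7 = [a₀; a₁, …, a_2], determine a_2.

2

65 = 9·7 + 2, so a_0 = 9
7 = 3·2 + 1, so a_1 = 3
2 = 2·1 + 0, so a_2 = 2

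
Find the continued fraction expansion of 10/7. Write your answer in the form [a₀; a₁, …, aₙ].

Run the Euclidean algorithm, recording each quotient:
10 = 1·7 + 3, so a_0 = 1
7 = 2·3 + 1, so a_1 = 2
3 = 3·1 + 0, so a_2 = 3

[1; 2, 3]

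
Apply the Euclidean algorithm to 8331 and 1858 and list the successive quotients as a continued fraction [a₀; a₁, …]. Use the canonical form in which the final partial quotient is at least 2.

8331 = 4·1858 + 899, so a_0 = 4
1858 = 2·899 + 60, so a_1 = 2
899 = 14·60 + 59, so a_2 = 14
60 = 1·59 + 1, so a_3 = 1
59 = 59·1 + 0, so a_4 = 59

[4; 2, 14, 1, 59]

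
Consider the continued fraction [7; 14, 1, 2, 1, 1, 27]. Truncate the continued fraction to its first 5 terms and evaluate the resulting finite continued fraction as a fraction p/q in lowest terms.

417/59

Start with 1.
2 + 1/(1/1) = 2 + 1/1 = 3/1
1 + 1/(3/1) = 1 + 1/3 = 4/3
14 + 1/(4/3) = 14 + 3/4 = 59/4
7 + 1/(59/4) = 7 + 4/59 = 417/59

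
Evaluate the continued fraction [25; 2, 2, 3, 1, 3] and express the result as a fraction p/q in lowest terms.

2109/83

a_0 = 25: 25/1
a_1 = 2: 51/2
a_2 = 2: 127/5
a_3 = 3: 432/17
a_4 = 1: 559/22
a_5 = 3: 2109/83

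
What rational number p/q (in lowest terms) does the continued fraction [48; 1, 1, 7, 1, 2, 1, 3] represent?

11987/247

Collapse the nested fraction from the inside out:
Start with 3.
1 + 1/(3/1) = 1 + 1/3 = 4/3
2 + 1/(4/3) = 2 + 3/4 = 11/4
1 + 1/(11/4) = 1 + 4/11 = 15/11
7 + 1/(15/11) = 7 + 11/15 = 116/15
1 + 1/(116/15) = 1 + 15/116 = 131/116
1 + 1/(131/116) = 1 + 116/131 = 247/131
48 + 1/(247/131) = 48 + 131/247 = 11987/247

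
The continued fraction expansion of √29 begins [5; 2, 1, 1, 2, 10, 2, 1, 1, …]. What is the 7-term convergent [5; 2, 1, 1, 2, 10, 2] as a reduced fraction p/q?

Compute successive convergents:
a_0 = 5: 5/1
a_1 = 2: 11/2
a_2 = 1: 16/3
a_3 = 1: 27/5
a_4 = 2: 70/13
a_5 = 10: 727/135
a_6 = 2: 1524/283

1524/283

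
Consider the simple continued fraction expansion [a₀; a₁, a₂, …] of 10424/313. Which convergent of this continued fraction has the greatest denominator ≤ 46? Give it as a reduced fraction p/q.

1099/33

a_0 = 33: 33/1  (≤ bound)
a_1 = 3: 100/3  (≤ bound)
a_2 = 3: 333/10  (≤ bound)
a_3 = 2: 766/23  (≤ bound)
a_4 = 1: 1099/33  (≤ bound)
a_5 = 1: 1865/56  (> 46, stop)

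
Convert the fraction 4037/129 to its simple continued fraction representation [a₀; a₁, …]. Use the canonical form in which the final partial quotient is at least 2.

[31; 3, 2, 1, 1, 7]

Repeatedly divide and take the remainder:
⌊4037/129⌋ = 31, remainder 38
⌊129/38⌋ = 3, remainder 15
⌊38/15⌋ = 2, remainder 8
⌊15/8⌋ = 1, remainder 7
⌊8/7⌋ = 1, remainder 1
⌊7/1⌋ = 7, remainder 0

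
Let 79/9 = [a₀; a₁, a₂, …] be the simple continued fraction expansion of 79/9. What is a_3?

2

79 = 8·9 + 7, so a_0 = 8
9 = 1·7 + 2, so a_1 = 1
7 = 3·2 + 1, so a_2 = 3
2 = 2·1 + 0, so a_3 = 2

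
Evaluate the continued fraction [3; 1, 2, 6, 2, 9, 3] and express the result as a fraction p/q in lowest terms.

4438/1205

a_0 = 3: 3/1
a_1 = 1: 4/1
a_2 = 2: 11/3
a_3 = 6: 70/19
a_4 = 2: 151/41
a_5 = 9: 1429/388
a_6 = 3: 4438/1205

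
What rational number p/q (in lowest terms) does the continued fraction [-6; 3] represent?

a_0 = -6: -6/1
a_1 = 3: -17/3

-17/3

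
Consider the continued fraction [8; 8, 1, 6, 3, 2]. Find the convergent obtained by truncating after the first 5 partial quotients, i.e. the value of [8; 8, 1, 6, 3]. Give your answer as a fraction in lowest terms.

1582/195

Work from the innermost term outward:
Start with 3.
6 + 1/(3/1) = 6 + 1/3 = 19/3
1 + 1/(19/3) = 1 + 3/19 = 22/19
8 + 1/(22/19) = 8 + 19/22 = 195/22
8 + 1/(195/22) = 8 + 22/195 = 1582/195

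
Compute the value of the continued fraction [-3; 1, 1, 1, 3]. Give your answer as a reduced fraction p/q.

-26/11

Collapse the nested fraction from the inside out:
Start with 3.
1 + 1/(3/1) = 1 + 1/3 = 4/3
1 + 1/(4/3) = 1 + 3/4 = 7/4
1 + 1/(7/4) = 1 + 4/7 = 11/7
-3 + 1/(11/7) = -3 + 7/11 = -26/11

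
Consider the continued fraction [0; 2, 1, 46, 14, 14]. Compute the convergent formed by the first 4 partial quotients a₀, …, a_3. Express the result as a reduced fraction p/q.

a_0 = 0: 0/1
a_1 = 2: 1/2
a_2 = 1: 1/3
a_3 = 46: 47/140

47/140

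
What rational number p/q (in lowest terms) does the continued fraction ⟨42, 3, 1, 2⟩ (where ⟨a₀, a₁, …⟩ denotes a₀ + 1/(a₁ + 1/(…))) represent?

Start with 2.
1 + 1/(2/1) = 1 + 1/2 = 3/2
3 + 1/(3/2) = 3 + 2/3 = 11/3
42 + 1/(11/3) = 42 + 3/11 = 465/11

465/11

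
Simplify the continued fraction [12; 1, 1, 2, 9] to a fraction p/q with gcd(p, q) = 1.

Build up convergents one term at a time:
a_0 = 12: 12/1
a_1 = 1: 13/1
a_2 = 1: 25/2
a_3 = 2: 63/5
a_4 = 9: 592/47

592/47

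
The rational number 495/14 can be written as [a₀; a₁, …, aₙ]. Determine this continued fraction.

Run the Euclidean algorithm, recording each quotient:
⌊495/14⌋ = 35, remainder 5
⌊14/5⌋ = 2, remainder 4
⌊5/4⌋ = 1, remainder 1
⌊4/1⌋ = 4, remainder 0

[35; 2, 1, 4]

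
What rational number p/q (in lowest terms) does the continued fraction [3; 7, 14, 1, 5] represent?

Start with 5.
1 + 1/(5/1) = 1 + 1/5 = 6/5
14 + 1/(6/5) = 14 + 5/6 = 89/6
7 + 1/(89/6) = 7 + 6/89 = 629/89
3 + 1/(629/89) = 3 + 89/629 = 1976/629

1976/629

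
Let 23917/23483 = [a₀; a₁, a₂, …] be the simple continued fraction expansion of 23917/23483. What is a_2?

9

Apply division with remainder until the remainder is 0:
⌊23917/23483⌋ = 1, remainder 434
⌊23483/434⌋ = 54, remainder 47
⌊434/47⌋ = 9, remainder 11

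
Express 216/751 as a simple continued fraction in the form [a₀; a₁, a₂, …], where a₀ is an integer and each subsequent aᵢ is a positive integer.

[0; 3, 2, 10, 3, 3]

216 = 0·751 + 216, so a_0 = 0
751 = 3·216 + 103, so a_1 = 3
216 = 2·103 + 10, so a_2 = 2
103 = 10·10 + 3, so a_3 = 10
10 = 3·3 + 1, so a_4 = 3
3 = 3·1 + 0, so a_5 = 3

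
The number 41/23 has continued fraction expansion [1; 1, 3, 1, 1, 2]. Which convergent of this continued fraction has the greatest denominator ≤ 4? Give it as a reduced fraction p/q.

List convergents until the denominator exceeds the bound:
a_0 = 1: 1/1  (≤ bound)
a_1 = 1: 2/1  (≤ bound)
a_2 = 3: 7/4  (≤ bound)
a_3 = 1: 9/5  (> 4, stop)

7/4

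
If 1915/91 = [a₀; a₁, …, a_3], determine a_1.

Apply division with remainder until the remainder is 0:
1915 ÷ 91 → quotient 21, remainder 4
91 ÷ 4 → quotient 22, remainder 3

22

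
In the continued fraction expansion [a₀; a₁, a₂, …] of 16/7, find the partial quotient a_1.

16 ÷ 7 → quotient 2, remainder 2
7 ÷ 2 → quotient 3, remainder 1

3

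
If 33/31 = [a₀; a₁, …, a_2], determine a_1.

⌊33/31⌋ = 1, remainder 2
⌊31/2⌋ = 15, remainder 1

15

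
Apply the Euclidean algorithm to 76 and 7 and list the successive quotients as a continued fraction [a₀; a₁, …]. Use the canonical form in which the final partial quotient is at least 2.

Repeatedly divide and take the remainder:
76 = 10·7 + 6, so a_0 = 10
7 = 1·6 + 1, so a_1 = 1
6 = 6·1 + 0, so a_2 = 6

[10; 1, 6]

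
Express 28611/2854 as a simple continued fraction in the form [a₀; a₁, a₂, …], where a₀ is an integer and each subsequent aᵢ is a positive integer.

[10; 40, 5, 14]

28611 = 10·2854 + 71, so a_0 = 10
2854 = 40·71 + 14, so a_1 = 40
71 = 5·14 + 1, so a_2 = 5
14 = 14·1 + 0, so a_3 = 14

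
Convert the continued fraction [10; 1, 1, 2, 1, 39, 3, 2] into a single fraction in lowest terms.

Starting at the tail and folding back:
Start with 2.
3 + 1/(2/1) = 3 + 1/2 = 7/2
39 + 1/(7/2) = 39 + 2/7 = 275/7
1 + 1/(275/7) = 1 + 7/275 = 282/275
2 + 1/(282/275) = 2 + 275/282 = 839/282
1 + 1/(839/282) = 1 + 282/839 = 1121/839
1 + 1/(1121/839) = 1 + 839/1121 = 1960/1121
10 + 1/(1960/1121) = 10 + 1121/1960 = 20721/1960

20721/1960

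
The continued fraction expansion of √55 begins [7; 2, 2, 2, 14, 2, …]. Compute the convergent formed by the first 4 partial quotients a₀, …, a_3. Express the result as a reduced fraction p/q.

89/12

Work from the innermost term outward:
Start with 2.
2 + 1/(2/1) = 2 + 1/2 = 5/2
2 + 1/(5/2) = 2 + 2/5 = 12/5
7 + 1/(12/5) = 7 + 5/12 = 89/12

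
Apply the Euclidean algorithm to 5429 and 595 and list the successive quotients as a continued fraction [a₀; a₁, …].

5429 ÷ 595 → quotient 9, remainder 74
595 ÷ 74 → quotient 8, remainder 3
74 ÷ 3 → quotient 24, remainder 2
3 ÷ 2 → quotient 1, remainder 1
2 ÷ 1 → quotient 2, remainder 0

[9; 8, 24, 1, 2]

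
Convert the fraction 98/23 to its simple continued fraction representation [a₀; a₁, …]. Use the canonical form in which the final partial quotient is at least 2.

⌊98/23⌋ = 4, remainder 6
⌊23/6⌋ = 3, remainder 5
⌊6/5⌋ = 1, remainder 1
⌊5/1⌋ = 5, remainder 0

[4; 3, 1, 5]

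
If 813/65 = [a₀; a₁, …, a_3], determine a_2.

Repeatedly divide and take the remainder:
813 ÷ 65 → quotient 12, remainder 33
65 ÷ 33 → quotient 1, remainder 32
33 ÷ 32 → quotient 1, remainder 1

1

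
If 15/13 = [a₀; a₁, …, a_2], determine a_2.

Apply division with remainder until the remainder is 0:
15 ÷ 13 → quotient 1, remainder 2
13 ÷ 2 → quotient 6, remainder 1
2 ÷ 1 → quotient 2, remainder 0

2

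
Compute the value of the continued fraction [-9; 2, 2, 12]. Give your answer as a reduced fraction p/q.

-533/62

Start with 12.
2 + 1/(12/1) = 2 + 1/12 = 25/12
2 + 1/(25/12) = 2 + 12/25 = 62/25
-9 + 1/(62/25) = -9 + 25/62 = -533/62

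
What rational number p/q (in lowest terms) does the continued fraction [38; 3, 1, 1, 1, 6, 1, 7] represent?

Use the convergent recurrence hₖ = aₖ·hₖ₋₁ + hₖ₋₂ (and likewise for the denominators kₖ):
a_0 = 38: 38/1
a_1 = 3: 115/3
a_2 = 1: 153/4
a_3 = 1: 268/7
a_4 = 1: 421/11
a_5 = 6: 2794/73
a_6 = 1: 3215/84
a_7 = 7: 25299/661

25299/661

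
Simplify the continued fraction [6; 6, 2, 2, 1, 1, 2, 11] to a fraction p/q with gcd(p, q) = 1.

13949/2266

Use the convergent recurrence hₖ = aₖ·hₖ₋₁ + hₖ₋₂ (and likewise for the denominators kₖ):
a_0 = 6: 6/1
a_1 = 6: 37/6
a_2 = 2: 80/13
a_3 = 2: 197/32
a_4 = 1: 277/45
a_5 = 1: 474/77
a_6 = 2: 1225/199
a_7 = 11: 13949/2266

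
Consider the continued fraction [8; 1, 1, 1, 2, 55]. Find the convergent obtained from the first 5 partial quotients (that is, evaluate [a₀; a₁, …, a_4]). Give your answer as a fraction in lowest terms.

69/8

a_0 = 8: 8/1
a_1 = 1: 9/1
a_2 = 1: 17/2
a_3 = 1: 26/3
a_4 = 2: 69/8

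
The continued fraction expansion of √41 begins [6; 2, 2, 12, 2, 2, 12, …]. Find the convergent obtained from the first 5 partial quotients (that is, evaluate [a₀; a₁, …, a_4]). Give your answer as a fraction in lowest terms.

Work from the innermost term outward:
Start with 2.
12 + 1/(2/1) = 12 + 1/2 = 25/2
2 + 1/(25/2) = 2 + 2/25 = 52/25
2 + 1/(52/25) = 2 + 25/52 = 129/52
6 + 1/(129/52) = 6 + 52/129 = 826/129

826/129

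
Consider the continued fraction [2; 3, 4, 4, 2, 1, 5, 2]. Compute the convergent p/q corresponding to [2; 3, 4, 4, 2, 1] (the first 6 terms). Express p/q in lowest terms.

411/178

a_0 = 2: 2/1
a_1 = 3: 7/3
a_2 = 4: 30/13
a_3 = 4: 127/55
a_4 = 2: 284/123
a_5 = 1: 411/178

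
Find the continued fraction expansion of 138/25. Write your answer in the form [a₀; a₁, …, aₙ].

[5; 1, 1, 12]

138 = 5·25 + 13, so a_0 = 5
25 = 1·13 + 12, so a_1 = 1
13 = 1·12 + 1, so a_2 = 1
12 = 12·1 + 0, so a_3 = 12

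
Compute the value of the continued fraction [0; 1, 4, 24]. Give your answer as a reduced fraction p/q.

Start with 24.
4 + 1/(24/1) = 4 + 1/24 = 97/24
1 + 1/(97/24) = 1 + 24/97 = 121/97
0 + 1/(121/97) = 0 + 97/121 = 97/121

97/121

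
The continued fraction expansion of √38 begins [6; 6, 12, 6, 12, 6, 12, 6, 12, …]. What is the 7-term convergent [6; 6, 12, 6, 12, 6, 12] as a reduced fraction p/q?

Use the convergent recurrence hₖ = aₖ·hₖ₋₁ + hₖ₋₂ (and likewise for the denominators kₖ):
a_0 = 6: 6/1
a_1 = 6: 37/6
a_2 = 12: 450/73
a_3 = 6: 2737/444
a_4 = 12: 33294/5401
a_5 = 6: 202501/32850
a_6 = 12: 2463306/399601

2463306/399601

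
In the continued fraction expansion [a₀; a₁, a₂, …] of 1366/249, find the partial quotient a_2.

17

Apply division with remainder until the remainder is 0:
⌊1366/249⌋ = 5, remainder 121
⌊249/121⌋ = 2, remainder 7
⌊121/7⌋ = 17, remainder 2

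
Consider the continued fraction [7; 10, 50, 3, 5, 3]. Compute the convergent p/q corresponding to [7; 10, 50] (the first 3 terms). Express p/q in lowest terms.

Start with 50.
10 + 1/(50/1) = 10 + 1/50 = 501/50
7 + 1/(501/50) = 7 + 50/501 = 3557/501

3557/501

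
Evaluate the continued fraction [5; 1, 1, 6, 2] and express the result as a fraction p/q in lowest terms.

155/28

Start with 2.
6 + 1/(2/1) = 6 + 1/2 = 13/2
1 + 1/(13/2) = 1 + 2/13 = 15/13
1 + 1/(15/13) = 1 + 13/15 = 28/15
5 + 1/(28/15) = 5 + 15/28 = 155/28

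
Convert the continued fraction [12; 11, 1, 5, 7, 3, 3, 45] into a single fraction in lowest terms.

2903091/240233

a_0 = 12: 12/1
a_1 = 11: 133/11
a_2 = 1: 145/12
a_3 = 5: 858/71
a_4 = 7: 6151/509
a_5 = 3: 19311/1598
a_6 = 3: 64084/5303
a_7 = 45: 2903091/240233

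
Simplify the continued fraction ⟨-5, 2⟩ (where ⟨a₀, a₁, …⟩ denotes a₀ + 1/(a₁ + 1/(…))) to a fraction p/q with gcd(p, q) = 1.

-9/2

a_0 = -5: -5/1
a_1 = 2: -9/2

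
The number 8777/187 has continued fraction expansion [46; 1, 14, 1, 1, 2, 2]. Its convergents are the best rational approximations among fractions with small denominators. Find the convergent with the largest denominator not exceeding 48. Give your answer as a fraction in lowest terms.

1455/31

a_0 = 46: 46/1  (≤ bound)
a_1 = 1: 47/1  (≤ bound)
a_2 = 14: 704/15  (≤ bound)
a_3 = 1: 751/16  (≤ bound)
a_4 = 1: 1455/31  (≤ bound)
a_5 = 2: 3661/78  (> 48, stop)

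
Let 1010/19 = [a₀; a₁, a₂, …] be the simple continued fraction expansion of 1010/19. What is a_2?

3

Repeatedly divide and take the remainder:
⌊1010/19⌋ = 53, remainder 3
⌊19/3⌋ = 6, remainder 1
⌊3/1⌋ = 3, remainder 0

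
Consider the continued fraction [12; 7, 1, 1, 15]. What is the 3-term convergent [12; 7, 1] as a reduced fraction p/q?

97/8

Start with 1.
7 + 1/(1/1) = 7 + 1/1 = 8/1
12 + 1/(8/1) = 12 + 1/8 = 97/8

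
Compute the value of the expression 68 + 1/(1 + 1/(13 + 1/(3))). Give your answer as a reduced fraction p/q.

2964/43

Compute successive convergents:
a_0 = 68: 68/1
a_1 = 1: 69/1
a_2 = 13: 965/14
a_3 = 3: 2964/43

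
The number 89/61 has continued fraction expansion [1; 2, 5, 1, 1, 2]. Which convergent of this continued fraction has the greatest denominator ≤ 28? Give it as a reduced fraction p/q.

a_0 = 1: 1/1  (≤ bound)
a_1 = 2: 3/2  (≤ bound)
a_2 = 5: 16/11  (≤ bound)
a_3 = 1: 19/13  (≤ bound)
a_4 = 1: 35/24  (≤ bound)
a_5 = 2: 89/61  (> 28, stop)

35/24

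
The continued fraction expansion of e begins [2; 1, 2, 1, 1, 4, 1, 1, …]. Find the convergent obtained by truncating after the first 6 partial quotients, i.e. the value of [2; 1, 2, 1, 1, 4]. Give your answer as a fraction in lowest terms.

Start with 4.
1 + 1/(4/1) = 1 + 1/4 = 5/4
1 + 1/(5/4) = 1 + 4/5 = 9/5
2 + 1/(9/5) = 2 + 5/9 = 23/9
1 + 1/(23/9) = 1 + 9/23 = 32/23
2 + 1/(32/23) = 2 + 23/32 = 87/32

87/32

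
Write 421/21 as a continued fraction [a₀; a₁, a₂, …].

Apply division with remainder until the remainder is 0:
421 ÷ 21 → quotient 20, remainder 1
21 ÷ 1 → quotient 21, remainder 0

[20; 21]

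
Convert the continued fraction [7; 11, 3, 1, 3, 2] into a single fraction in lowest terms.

a_0 = 7: 7/1
a_1 = 11: 78/11
a_2 = 3: 241/34
a_3 = 1: 319/45
a_4 = 3: 1198/169
a_5 = 2: 2715/383

2715/383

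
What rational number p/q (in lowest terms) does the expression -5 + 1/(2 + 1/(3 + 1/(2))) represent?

-73/16

Work from the innermost term outward:
Start with 2.
3 + 1/(2/1) = 3 + 1/2 = 7/2
2 + 1/(7/2) = 2 + 2/7 = 16/7
-5 + 1/(16/7) = -5 + 7/16 = -73/16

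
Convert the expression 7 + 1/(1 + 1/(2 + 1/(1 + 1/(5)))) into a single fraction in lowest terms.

178/23

a_0 = 7: 7/1
a_1 = 1: 8/1
a_2 = 2: 23/3
a_3 = 1: 31/4
a_4 = 5: 178/23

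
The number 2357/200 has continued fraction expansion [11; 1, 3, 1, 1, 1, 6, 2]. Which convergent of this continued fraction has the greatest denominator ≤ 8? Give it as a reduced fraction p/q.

59/5

List convergents until the denominator exceeds the bound:
a_0 = 11: 11/1  (≤ bound)
a_1 = 1: 12/1  (≤ bound)
a_2 = 3: 47/4  (≤ bound)
a_3 = 1: 59/5  (≤ bound)
a_4 = 1: 106/9  (> 8, stop)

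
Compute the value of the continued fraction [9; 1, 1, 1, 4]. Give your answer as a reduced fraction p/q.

135/14

Start with 4.
1 + 1/(4/1) = 1 + 1/4 = 5/4
1 + 1/(5/4) = 1 + 4/5 = 9/5
1 + 1/(9/5) = 1 + 5/9 = 14/9
9 + 1/(14/9) = 9 + 9/14 = 135/14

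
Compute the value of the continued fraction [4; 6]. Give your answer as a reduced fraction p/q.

Compute successive convergents:
a_0 = 4: 4/1
a_1 = 6: 25/6

25/6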